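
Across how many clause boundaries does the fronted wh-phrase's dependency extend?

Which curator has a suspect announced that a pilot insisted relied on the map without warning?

"which curator" is extracted from the subject of "relied".
Boundaries crossed, outermost first: [that], [Ø] — 2 in total.

2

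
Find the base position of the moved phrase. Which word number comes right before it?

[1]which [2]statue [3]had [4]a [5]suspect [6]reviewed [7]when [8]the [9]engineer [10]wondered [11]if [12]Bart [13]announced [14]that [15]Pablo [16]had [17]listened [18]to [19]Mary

6

The displaced element is "which statue" (word 2).
It functions as the direct object of "reviewed", so the gap sits immediately after word 6 ("reviewed").
Base order: A suspect had reviewed which statue when the engineer wondered if Bart announced that Pablo had listened to Mary.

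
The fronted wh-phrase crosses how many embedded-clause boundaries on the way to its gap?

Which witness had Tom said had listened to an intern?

1

"which witness" is extracted from the subject of "listened".
Boundaries crossed, outermost first: [Ø] — 1 in total.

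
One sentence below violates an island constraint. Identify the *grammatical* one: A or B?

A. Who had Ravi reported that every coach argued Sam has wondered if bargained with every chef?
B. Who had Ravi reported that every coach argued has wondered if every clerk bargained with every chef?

In A, the wh-phrase is extracted from inside a wh-island (introduced by "if"), which blocks movement.
In B, the extraction path crosses only that-complement boundaries, which are transparent.
So B is grammatical.

B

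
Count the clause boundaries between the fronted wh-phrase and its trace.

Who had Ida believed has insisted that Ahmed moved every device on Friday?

"who" is extracted from the subject of "insisted".
Boundaries crossed, outermost first: [Ø] — 1 in total.

1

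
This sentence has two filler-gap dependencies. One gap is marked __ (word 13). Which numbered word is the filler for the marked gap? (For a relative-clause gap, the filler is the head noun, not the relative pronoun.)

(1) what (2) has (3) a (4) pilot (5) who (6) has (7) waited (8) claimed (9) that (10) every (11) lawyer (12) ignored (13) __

The marked gap is the direct object of "ignored".
Its filler is the fronted wh-phrase "what", at word 1.
(The other dependency links word 4 to a gap after word 5.)

1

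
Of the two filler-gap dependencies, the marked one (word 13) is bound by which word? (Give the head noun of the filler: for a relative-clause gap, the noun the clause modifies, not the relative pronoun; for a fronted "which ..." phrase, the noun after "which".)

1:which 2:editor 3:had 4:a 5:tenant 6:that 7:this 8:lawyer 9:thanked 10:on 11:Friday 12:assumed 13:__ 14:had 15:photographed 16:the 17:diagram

The marked gap is the subject of "photographed".
Its filler is the fronted wh-phrase "which editor", at word 2.
(The other dependency links word 5 to a gap after word 9.)

2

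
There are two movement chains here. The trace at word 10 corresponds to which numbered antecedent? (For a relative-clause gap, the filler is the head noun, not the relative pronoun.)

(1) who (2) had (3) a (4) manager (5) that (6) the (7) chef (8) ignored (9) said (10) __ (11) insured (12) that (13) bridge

1

The marked gap is the subject of "insured".
Its filler is the fronted wh-phrase "who", at word 1.
(The other dependency links word 4 to a gap after word 8.)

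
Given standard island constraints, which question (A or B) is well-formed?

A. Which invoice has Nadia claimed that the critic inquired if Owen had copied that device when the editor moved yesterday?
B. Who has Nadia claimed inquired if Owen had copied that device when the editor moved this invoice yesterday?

B

In A, the wh-phrase is extracted from inside a wh-island (introduced by "if"), which blocks movement.
In B, the extraction path crosses only that-complement boundaries, which are transparent.
So B is grammatical.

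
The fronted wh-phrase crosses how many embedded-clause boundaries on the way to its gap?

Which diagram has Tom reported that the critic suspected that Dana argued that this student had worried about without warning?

3

"which diagram" is extracted from the PP object of "worried".
Boundaries crossed, outermost first: [that], [that], [that] — 3 in total.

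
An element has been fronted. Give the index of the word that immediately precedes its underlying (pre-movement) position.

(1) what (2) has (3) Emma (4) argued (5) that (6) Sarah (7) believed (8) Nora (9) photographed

The displaced element is "what" (word 1).
It is linked across 2 clause boundaries (that → Ø).
It functions as the direct object of "photographed", so the gap sits immediately after word 9 ("photographed").
Base order: Emma has argued that Sarah believed Nora photographed what.

9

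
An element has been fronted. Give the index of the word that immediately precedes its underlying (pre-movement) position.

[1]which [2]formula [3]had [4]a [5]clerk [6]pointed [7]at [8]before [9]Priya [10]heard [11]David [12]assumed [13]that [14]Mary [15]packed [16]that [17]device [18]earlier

7

The displaced element is "which formula" (word 2).
It functions as the object of the preposition "at" of "pointed", so the gap sits immediately after word 7 ("at").
Base order: A clerk had pointed at which formula before Priya heard David assumed that Mary packed that device earlier.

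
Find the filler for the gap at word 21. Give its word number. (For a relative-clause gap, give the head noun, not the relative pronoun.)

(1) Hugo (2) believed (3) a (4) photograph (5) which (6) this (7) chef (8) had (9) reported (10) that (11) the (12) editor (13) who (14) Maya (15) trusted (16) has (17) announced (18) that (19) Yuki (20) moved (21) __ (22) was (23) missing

4

The gap at 21 is the object of "moved", inside a relative clause.
The relative pronoun is "which" (word 5); it is bound by the head noun immediately before it.
Its filler is the head noun "photograph", at word 4.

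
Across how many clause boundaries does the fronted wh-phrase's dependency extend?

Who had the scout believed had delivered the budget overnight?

"who" is extracted from the subject of "delivered".
Boundaries crossed, outermost first: [Ø] — 1 in total.

1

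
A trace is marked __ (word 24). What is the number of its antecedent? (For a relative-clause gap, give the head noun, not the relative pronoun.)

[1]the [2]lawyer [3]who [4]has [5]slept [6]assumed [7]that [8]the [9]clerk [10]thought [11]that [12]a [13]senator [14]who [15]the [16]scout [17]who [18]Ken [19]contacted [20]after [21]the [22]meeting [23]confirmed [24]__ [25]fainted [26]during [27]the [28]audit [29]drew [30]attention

The gap at 24 is the subject of "fainted", inside a relative clause.
The relative pronoun is "who" (word 14); it is bound by the head noun immediately before it.
Its filler is the head noun "senator", at word 13.

13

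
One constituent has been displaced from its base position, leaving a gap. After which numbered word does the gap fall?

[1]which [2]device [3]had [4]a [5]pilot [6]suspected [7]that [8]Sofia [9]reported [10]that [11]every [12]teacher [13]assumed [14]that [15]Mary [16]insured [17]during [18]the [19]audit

16

The displaced element is "which device" (word 2).
It is linked across 3 clause boundaries (that → that → that).
It functions as the direct object of "insured", so the gap sits immediately after word 16 ("insured").
Base order: A pilot had suspected that Sofia reported that every teacher assumed that Mary insured which device during the audit.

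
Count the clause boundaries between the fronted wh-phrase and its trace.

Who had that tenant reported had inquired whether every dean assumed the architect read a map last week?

"who" is extracted from the subject of "inquired".
Boundaries crossed, outermost first: [Ø] — 1 in total.

1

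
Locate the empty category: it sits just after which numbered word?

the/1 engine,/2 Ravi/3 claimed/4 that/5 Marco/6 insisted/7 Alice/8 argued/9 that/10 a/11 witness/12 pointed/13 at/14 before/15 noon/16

14

The displaced element is "the engine" (word 2).
It is linked across 3 clause boundaries (that → Ø → that).
It functions as the object of the preposition "at" of "pointed", so the gap sits immediately after word 14 ("at").
Base order: Ravi claimed that Marco insisted Alice argued that a witness pointed at the engine before noon.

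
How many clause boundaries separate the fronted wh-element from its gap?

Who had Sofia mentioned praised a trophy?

"who" is extracted from the subject of "praised".
Boundaries crossed, outermost first: [Ø] — 1 in total.

1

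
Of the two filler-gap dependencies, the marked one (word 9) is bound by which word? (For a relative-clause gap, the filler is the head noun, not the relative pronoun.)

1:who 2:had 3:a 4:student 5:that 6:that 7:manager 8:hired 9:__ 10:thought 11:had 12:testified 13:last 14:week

The marked gap is inside the relative clause, the direct object of "hired".
Its filler is the head noun "student" (via "that"), at word 4.
(The other dependency links word 1 to a gap after word 10.)

4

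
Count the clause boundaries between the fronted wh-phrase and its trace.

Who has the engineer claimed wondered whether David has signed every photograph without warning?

1

"who" is extracted from the subject of "wondered".
Boundaries crossed, outermost first: [Ø] — 1 in total.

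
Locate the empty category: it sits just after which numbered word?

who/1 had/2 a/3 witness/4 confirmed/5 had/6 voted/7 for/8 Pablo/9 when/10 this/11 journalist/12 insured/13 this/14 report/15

The displaced element is "who" (word 1).
It is linked across 1 clause boundary (Ø).
It functions as the subject of "voted", so the gap sits immediately after word 5 ("confirmed").
Base order: A witness had confirmed that who had voted for Pablo when this journalist insured this report.

5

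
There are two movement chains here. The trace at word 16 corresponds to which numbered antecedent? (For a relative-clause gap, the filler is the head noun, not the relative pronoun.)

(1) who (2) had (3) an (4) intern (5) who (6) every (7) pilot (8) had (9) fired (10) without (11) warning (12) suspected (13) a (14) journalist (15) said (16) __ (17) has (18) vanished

1

The marked gap is the subject of "vanished".
Its filler is the fronted wh-phrase "who", at word 1.
(The other dependency links word 4 to a gap after word 9.)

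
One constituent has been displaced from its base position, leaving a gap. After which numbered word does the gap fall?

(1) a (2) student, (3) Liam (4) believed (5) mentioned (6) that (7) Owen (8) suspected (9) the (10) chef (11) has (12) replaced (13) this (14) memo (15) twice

The displaced element is "a student" (word 2).
It is linked across 1 clause boundary (Ø).
It functions as the subject of "mentioned", so the gap sits immediately after word 4 ("believed").
Base order: Liam believed a student mentioned that Owen suspected the chef has replaced this memo twice.

4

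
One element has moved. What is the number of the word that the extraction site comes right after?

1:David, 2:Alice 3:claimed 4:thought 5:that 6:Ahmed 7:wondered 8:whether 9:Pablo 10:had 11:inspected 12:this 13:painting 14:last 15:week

The displaced element is "David" (word 1).
It is linked across 1 clause boundary (Ø).
It functions as the subject of "thought", so the gap sits immediately after word 3 ("claimed").
Base order: Alice claimed David thought that Ahmed wondered whether Pablo had inspected this painting last week.

3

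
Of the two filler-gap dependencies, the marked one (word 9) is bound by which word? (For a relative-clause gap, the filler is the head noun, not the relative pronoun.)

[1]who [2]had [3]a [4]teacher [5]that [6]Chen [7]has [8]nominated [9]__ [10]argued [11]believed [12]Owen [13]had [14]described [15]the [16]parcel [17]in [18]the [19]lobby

The marked gap is inside the relative clause, the direct object of "nominated".
Its filler is the head noun "teacher" (via "that"), at word 4.
(The other dependency links word 1 to a gap after word 10.)

4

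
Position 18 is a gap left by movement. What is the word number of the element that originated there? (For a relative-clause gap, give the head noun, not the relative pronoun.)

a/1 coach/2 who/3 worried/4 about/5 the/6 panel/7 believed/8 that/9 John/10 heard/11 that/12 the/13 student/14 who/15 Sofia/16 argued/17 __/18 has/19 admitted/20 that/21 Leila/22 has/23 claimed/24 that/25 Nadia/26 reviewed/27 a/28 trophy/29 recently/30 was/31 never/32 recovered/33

The gap at 18 is the subject of "admitted", inside a relative clause.
The relative pronoun is "who" (word 15); it is bound by the head noun immediately before it.
Its filler is the head noun "student", at word 14.

14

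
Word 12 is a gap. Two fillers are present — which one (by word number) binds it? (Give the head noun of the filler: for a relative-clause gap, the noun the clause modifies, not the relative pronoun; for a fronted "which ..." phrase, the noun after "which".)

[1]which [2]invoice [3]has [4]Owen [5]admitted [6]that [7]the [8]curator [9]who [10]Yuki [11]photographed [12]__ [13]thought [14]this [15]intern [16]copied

The marked gap is inside the relative clause, the direct object of "photographed".
Its filler is the head noun "curator" (via "who"), at word 8.
(The other dependency links word 2 to a gap after word 16.)

8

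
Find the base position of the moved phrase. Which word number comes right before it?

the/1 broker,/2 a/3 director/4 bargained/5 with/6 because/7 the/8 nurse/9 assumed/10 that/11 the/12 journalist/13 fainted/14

6

The displaced element is "the broker" (word 2).
It functions as the object of the preposition "with" of "bargained", so the gap sits immediately after word 6 ("with").
Base order: A director bargained with the broker because the nurse assumed that the journalist fainted.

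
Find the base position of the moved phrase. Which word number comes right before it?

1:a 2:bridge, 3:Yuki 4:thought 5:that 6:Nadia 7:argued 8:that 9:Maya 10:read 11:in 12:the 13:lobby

10

The displaced element is "a bridge" (word 2).
It is linked across 2 clause boundaries (that → that).
It functions as the direct object of "read", so the gap sits immediately after word 10 ("read").
Base order: Yuki thought that Nadia argued that Maya read a bridge in the lobby.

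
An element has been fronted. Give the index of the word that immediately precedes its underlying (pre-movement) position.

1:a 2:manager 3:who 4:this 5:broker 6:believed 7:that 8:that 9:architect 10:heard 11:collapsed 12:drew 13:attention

The displaced element is "a manager" (word 2).
It is linked across 2 clause boundaries (that → Ø).
It functions as the subject of "collapsed", so the gap sits immediately after word 10 ("heard").
Base order: This broker believed that that architect heard that a manager collapsed.

10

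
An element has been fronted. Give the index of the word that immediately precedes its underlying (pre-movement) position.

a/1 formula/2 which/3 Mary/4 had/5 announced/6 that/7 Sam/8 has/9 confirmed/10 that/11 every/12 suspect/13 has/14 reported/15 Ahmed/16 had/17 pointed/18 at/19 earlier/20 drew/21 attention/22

The displaced element is "a formula" (word 2).
It is linked across 3 clause boundaries (that → that → Ø).
It functions as the object of the preposition "at" of "pointed", so the gap sits immediately after word 19 ("at").
Base order: Mary had announced that Sam has confirmed that every suspect has reported Ahmed had pointed at a formula earlier.

19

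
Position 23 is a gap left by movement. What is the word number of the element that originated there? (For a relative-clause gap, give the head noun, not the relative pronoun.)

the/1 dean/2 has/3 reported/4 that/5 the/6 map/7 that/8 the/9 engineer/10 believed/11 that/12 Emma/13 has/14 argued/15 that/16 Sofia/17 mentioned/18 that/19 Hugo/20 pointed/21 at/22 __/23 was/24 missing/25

The gap at 23 is the prepositional object of "pointed", inside a relative clause.
The relative pronoun is "that" (word 8); it is bound by the head noun immediately before it.
Its filler is the head noun "map", at word 7.

7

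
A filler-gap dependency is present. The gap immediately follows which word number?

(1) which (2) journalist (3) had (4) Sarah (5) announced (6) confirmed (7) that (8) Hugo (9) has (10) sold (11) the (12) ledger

The displaced element is "which journalist" (word 2).
It is linked across 1 clause boundary (Ø).
It functions as the subject of "confirmed", so the gap sits immediately after word 5 ("announced").
Base order: Sarah had announced that which journalist confirmed that Hugo has sold the ledger.

5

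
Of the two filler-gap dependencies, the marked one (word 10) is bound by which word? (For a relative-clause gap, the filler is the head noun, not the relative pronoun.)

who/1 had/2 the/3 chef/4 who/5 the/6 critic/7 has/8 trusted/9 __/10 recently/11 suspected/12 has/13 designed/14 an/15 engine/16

4

The marked gap is inside the relative clause, the direct object of "trusted".
Its filler is the head noun "chef" (via "who"), at word 4.
(The other dependency links word 1 to a gap after word 12.)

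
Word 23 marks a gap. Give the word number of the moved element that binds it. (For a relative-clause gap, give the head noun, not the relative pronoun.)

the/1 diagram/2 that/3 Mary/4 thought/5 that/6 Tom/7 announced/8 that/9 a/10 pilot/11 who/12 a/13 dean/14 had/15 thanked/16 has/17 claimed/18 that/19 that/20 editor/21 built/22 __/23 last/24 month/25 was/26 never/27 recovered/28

The gap at 23 is the object of "built", inside a relative clause.
The relative pronoun is "that" (word 3); it is bound by the head noun immediately before it.
Its filler is the head noun "diagram", at word 2.

2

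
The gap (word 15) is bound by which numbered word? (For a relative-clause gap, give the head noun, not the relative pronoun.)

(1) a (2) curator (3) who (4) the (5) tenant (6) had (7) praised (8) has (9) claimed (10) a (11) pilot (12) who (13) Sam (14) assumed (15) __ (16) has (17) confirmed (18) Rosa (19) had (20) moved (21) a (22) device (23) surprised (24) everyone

The gap at 15 is the subject of "confirmed", inside a relative clause.
The relative pronoun is "who" (word 12); it is bound by the head noun immediately before it.
Its filler is the head noun "pilot", at word 11.

11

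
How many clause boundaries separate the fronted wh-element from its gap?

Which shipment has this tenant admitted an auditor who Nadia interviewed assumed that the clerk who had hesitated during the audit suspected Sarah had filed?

"which shipment" is extracted from the object of "filed".
Boundaries crossed, outermost first: [Ø], [that], [Ø] — 3 in total.

3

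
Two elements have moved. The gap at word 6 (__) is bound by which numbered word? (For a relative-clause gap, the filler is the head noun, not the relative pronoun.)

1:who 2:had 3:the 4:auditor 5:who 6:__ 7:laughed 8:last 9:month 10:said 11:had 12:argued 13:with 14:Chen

4

The marked gap is inside the relative clause, the subject of "laughed".
Its filler is the head noun "auditor" (via "who"), at word 4.
(The other dependency links word 1 to a gap after word 10.)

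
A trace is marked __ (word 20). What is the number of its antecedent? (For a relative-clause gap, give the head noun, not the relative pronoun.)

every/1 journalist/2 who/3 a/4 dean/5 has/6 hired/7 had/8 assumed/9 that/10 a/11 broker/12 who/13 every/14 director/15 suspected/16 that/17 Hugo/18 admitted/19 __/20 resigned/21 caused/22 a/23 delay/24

12

The gap at 20 is the subject of "resigned", inside a relative clause.
The relative pronoun is "who" (word 13); it is bound by the head noun immediately before it.
Its filler is the head noun "broker", at word 12.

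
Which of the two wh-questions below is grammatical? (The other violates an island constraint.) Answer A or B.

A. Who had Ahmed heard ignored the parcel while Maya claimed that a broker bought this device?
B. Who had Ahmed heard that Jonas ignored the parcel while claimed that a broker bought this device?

A

In B, the wh-phrase is extracted from inside an adjunct island (introduced by "while"), which blocks movement.
In A, the extraction path crosses only that-complement boundaries, which are transparent.
So A is grammatical.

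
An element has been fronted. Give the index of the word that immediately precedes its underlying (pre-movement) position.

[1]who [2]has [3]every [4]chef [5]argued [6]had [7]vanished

5

The displaced element is "who" (word 1).
It is linked across 1 clause boundary (Ø).
It functions as the subject of "vanished", so the gap sits immediately after word 5 ("argued").
Base order: Every chef has argued that who had vanished.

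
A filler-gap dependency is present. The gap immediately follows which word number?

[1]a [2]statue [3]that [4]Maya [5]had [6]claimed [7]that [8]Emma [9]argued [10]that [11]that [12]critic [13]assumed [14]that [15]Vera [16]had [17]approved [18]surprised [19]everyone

The displaced element is "a statue" (word 2).
It is linked across 3 clause boundaries (that → that → that).
It functions as the direct object of "approved", so the gap sits immediately after word 17 ("approved").
Base order: Maya had claimed that Emma argued that that critic assumed that Vera had approved a statue.

17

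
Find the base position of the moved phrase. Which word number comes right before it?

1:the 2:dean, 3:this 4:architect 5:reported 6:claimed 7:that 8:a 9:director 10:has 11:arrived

5

The displaced element is "the dean" (word 2).
It is linked across 1 clause boundary (Ø).
It functions as the subject of "claimed", so the gap sits immediately after word 5 ("reported").
Base order: This architect reported that the dean claimed that a director has arrived.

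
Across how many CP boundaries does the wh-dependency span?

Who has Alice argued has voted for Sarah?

1

"who" is extracted from the subject of "voted".
Boundaries crossed, outermost first: [Ø] — 1 in total.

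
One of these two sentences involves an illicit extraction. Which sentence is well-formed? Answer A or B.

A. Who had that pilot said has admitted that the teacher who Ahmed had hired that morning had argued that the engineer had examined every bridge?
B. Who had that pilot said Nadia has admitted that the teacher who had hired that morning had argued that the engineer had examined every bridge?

A

In B, the wh-phrase is extracted from inside a complex-NP island (relative clause) (introduced by "who"), which blocks movement.
In A, the extraction path crosses only that-complement boundaries, which are transparent.
So A is grammatical.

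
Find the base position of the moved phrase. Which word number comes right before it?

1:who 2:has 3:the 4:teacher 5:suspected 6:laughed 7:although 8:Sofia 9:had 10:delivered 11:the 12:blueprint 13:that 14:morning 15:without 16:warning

The displaced element is "who" (word 1).
It is linked across 1 clause boundary (Ø).
It functions as the subject of "laughed", so the gap sits immediately after word 5 ("suspected").
Base order: The teacher has suspected that who laughed although Sofia had delivered the blueprint that morning without warning.

5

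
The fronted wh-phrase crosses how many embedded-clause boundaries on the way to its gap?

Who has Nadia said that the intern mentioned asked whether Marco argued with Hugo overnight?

2

"who" is extracted from the subject of "asked".
Boundaries crossed, outermost first: [that], [Ø] — 2 in total.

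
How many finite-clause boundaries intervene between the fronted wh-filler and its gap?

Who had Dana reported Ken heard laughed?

2

"who" is extracted from the subject of "laughed".
Boundaries crossed, outermost first: [Ø], [Ø] — 2 in total.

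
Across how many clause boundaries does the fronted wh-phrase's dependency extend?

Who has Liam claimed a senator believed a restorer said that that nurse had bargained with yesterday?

"who" is extracted from the PP object of "bargained".
Boundaries crossed, outermost first: [Ø], [Ø], [that] — 3 in total.

3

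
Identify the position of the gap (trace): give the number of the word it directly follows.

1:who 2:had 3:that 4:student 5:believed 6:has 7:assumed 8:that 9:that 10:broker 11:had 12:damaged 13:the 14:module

The displaced element is "who" (word 1).
It is linked across 1 clause boundary (Ø).
It functions as the subject of "assumed", so the gap sits immediately after word 5 ("believed").
Base order: That student had believed who has assumed that that broker had damaged the module.

5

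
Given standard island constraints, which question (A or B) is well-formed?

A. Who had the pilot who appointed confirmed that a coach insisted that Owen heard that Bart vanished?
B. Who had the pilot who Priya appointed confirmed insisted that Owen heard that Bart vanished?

B

In A, the wh-phrase is extracted from inside a complex-NP island (relative clause) (introduced by "who"), which blocks movement.
In B, the extraction path crosses only that-complement boundaries, which are transparent.
So B is grammatical.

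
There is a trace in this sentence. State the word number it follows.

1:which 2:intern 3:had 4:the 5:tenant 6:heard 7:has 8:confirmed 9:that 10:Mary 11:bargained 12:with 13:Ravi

6

The displaced element is "which intern" (word 2).
It is linked across 1 clause boundary (Ø).
It functions as the subject of "confirmed", so the gap sits immediately after word 6 ("heard").
Base order: The tenant had heard that which intern has confirmed that Mary bargained with Ravi.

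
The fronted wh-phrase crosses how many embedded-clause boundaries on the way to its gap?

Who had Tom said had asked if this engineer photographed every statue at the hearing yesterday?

1

"who" is extracted from the subject of "asked".
Boundaries crossed, outermost first: [Ø] — 1 in total.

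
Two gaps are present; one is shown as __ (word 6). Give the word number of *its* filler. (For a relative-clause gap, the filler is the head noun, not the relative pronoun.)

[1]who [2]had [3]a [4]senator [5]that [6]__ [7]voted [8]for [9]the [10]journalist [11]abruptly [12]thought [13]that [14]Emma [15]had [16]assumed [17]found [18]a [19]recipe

4

The marked gap is inside the relative clause, the subject of "voted".
Its filler is the head noun "senator" (via "that"), at word 4.
(The other dependency links word 1 to a gap after word 16.)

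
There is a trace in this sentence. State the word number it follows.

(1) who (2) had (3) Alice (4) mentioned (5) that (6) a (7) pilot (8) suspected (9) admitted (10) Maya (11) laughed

The displaced element is "who" (word 1).
It is linked across 2 clause boundaries (that → Ø).
It functions as the subject of "admitted", so the gap sits immediately after word 8 ("suspected").
Base order: Alice had mentioned that a pilot suspected who admitted Maya laughed.

8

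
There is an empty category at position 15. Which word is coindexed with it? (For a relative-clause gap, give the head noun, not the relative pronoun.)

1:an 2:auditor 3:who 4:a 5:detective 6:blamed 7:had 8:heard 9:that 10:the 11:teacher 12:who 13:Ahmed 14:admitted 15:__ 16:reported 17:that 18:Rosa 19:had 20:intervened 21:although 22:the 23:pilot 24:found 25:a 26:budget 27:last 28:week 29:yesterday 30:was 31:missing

11

The gap at 15 is the subject of "reported", inside a relative clause.
The relative pronoun is "who" (word 12); it is bound by the head noun immediately before it.
Its filler is the head noun "teacher", at word 11.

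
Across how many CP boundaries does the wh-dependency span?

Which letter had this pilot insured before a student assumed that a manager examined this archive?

0

"which letter" originates inside the matrix clause — no clause boundary is crossed.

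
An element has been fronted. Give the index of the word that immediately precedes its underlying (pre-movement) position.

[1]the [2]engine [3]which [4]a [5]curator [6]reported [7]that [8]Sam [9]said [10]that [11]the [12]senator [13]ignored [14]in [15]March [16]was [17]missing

The displaced element is "the engine" (word 2).
It is linked across 2 clause boundaries (that → that).
It functions as the direct object of "ignored", so the gap sits immediately after word 13 ("ignored").
Base order: A curator reported that Sam said that the senator ignored the engine in March.

13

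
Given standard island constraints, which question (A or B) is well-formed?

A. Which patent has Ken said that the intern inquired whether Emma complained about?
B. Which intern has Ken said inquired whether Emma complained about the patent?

In A, the wh-phrase is extracted from inside a wh-island (introduced by "whether"), which blocks movement.
In B, the extraction path crosses only that-complement boundaries, which are transparent.
So B is grammatical.

B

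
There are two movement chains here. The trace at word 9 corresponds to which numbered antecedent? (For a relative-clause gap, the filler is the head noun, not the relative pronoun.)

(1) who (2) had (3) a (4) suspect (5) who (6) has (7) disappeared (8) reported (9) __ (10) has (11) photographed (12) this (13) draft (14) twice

1

The marked gap is the subject of "photographed".
Its filler is the fronted wh-phrase "who", at word 1.
(The other dependency links word 4 to a gap after word 5.)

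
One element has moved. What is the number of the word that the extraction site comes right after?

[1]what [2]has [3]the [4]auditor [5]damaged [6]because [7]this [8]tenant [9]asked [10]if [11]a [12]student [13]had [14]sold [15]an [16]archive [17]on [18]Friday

The displaced element is "what" (word 1).
It functions as the direct object of "damaged", so the gap sits immediately after word 5 ("damaged").
Base order: The auditor has damaged what because this tenant asked if a student had sold an archive on Friday.

5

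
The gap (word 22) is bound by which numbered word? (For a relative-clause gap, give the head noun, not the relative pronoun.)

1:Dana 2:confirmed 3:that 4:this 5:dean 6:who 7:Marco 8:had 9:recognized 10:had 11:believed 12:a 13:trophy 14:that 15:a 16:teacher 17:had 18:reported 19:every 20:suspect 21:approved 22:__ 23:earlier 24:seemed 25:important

13

The gap at 22 is the object of "approved", inside a relative clause.
The relative pronoun is "that" (word 14); it is bound by the head noun immediately before it.
Its filler is the head noun "trophy", at word 13.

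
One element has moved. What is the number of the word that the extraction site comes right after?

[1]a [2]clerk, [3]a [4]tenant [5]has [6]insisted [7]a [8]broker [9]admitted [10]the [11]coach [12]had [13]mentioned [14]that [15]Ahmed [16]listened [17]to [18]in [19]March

The displaced element is "a clerk" (word 2).
It is linked across 3 clause boundaries (Ø → Ø → that).
It functions as the object of the preposition "to" of "listened", so the gap sits immediately after word 17 ("to").
Base order: A tenant has insisted a broker admitted the coach had mentioned that Ahmed listened to a clerk in March.

17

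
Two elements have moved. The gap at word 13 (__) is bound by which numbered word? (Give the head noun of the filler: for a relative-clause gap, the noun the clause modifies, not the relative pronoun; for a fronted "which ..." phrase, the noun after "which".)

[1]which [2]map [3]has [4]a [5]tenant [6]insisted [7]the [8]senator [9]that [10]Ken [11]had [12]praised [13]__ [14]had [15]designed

The marked gap is inside the relative clause, the direct object of "praised".
Its filler is the head noun "senator" (via "that"), at word 8.
(The other dependency links word 2 to a gap after word 15.)

8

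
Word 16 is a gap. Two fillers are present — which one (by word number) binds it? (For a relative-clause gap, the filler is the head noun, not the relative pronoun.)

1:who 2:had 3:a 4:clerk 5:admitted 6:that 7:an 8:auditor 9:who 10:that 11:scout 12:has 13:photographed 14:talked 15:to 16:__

1

The marked gap is the object of the preposition "to" of "talked".
Its filler is the fronted wh-phrase "who", at word 1.
(The other dependency links word 8 to a gap after word 13.)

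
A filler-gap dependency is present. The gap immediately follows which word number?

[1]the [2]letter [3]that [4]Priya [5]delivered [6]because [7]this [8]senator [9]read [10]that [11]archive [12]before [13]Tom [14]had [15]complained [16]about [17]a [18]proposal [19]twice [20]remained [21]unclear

5

The displaced element is "the letter" (word 2).
It functions as the direct object of "delivered", so the gap sits immediately after word 5 ("delivered").
Base order: Priya delivered the letter because this senator read that archive before Tom had complained about a proposal twice.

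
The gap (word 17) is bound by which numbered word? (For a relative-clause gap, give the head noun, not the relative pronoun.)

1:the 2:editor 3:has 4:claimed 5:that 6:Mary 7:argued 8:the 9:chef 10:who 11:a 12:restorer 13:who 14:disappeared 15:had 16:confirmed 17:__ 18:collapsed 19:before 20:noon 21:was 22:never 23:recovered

9

The gap at 17 is the subject of "collapsed", inside a relative clause.
The relative pronoun is "who" (word 10); it is bound by the head noun immediately before it.
Its filler is the head noun "chef", at word 9.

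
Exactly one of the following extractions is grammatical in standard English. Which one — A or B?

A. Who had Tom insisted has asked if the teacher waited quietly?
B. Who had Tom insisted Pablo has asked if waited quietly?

A

In B, the wh-phrase is extracted from inside a wh-island (introduced by "if"), which blocks movement.
In A, the extraction path crosses only that-complement boundaries, which are transparent.
So A is grammatical.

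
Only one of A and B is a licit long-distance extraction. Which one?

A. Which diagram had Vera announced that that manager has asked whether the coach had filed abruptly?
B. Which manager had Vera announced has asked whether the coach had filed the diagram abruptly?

B

In A, the wh-phrase is extracted from inside a wh-island (introduced by "whether"), which blocks movement.
In B, the extraction path crosses only that-complement boundaries, which are transparent.
So B is grammatical.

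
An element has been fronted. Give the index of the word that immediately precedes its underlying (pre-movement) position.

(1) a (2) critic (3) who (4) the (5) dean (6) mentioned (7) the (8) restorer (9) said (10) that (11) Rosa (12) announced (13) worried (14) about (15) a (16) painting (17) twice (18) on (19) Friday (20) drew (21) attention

12

The displaced element is "a critic" (word 2).
It is linked across 3 clause boundaries (Ø → that → Ø).
It functions as the subject of "worried", so the gap sits immediately after word 12 ("announced").
Base order: The dean mentioned the restorer said that Rosa announced that a critic worried about a painting twice on Friday.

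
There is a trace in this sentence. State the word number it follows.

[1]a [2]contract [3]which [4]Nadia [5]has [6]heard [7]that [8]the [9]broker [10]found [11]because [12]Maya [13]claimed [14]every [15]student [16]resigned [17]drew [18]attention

10

The displaced element is "a contract" (word 2).
It is linked across 1 clause boundary (that).
It functions as the direct object of "found", so the gap sits immediately after word 10 ("found").
Base order: Nadia has heard that the broker found a contract because Maya claimed every student resigned.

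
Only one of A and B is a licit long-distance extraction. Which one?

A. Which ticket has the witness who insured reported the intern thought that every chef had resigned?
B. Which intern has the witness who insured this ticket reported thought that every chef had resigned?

In A, the wh-phrase is extracted from inside a complex-NP island (relative clause) (introduced by "who"), which blocks movement.
In B, the extraction path crosses only that-complement boundaries, which are transparent.
So B is grammatical.

B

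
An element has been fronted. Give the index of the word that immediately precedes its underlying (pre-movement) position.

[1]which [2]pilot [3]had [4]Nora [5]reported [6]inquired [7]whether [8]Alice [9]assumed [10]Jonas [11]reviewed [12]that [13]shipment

5

The displaced element is "which pilot" (word 2).
It is linked across 1 clause boundary (Ø).
It functions as the subject of "inquired", so the gap sits immediately after word 5 ("reported").
Base order: Nora had reported that which pilot inquired whether Alice assumed Jonas reviewed that shipment.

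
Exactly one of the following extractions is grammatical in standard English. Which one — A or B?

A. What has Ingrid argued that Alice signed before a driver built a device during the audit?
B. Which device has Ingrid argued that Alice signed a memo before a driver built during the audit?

A

In B, the wh-phrase is extracted from inside an adjunct island (introduced by "before"), which blocks movement.
In A, the extraction path crosses only that-complement boundaries, which are transparent.
So A is grammatical.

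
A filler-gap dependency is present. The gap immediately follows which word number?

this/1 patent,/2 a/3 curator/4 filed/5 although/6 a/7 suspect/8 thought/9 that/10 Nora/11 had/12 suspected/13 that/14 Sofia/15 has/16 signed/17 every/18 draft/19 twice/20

5

The displaced element is "this patent" (word 2).
It functions as the direct object of "filed", so the gap sits immediately after word 5 ("filed").
Base order: A curator filed this patent although a suspect thought that Nora had suspected that Sofia has signed every draft twice.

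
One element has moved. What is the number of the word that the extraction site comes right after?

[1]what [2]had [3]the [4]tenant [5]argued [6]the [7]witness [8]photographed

The displaced element is "what" (word 1).
It is linked across 1 clause boundary (Ø).
It functions as the direct object of "photographed", so the gap sits immediately after word 8 ("photographed").
Base order: The tenant had argued the witness photographed what.

8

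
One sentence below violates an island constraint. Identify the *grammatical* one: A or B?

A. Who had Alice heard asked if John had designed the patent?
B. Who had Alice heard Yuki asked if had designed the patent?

In B, the wh-phrase is extracted from inside a wh-island (introduced by "if"), which blocks movement.
In A, the extraction path crosses only that-complement boundaries, which are transparent.
So A is grammatical.

A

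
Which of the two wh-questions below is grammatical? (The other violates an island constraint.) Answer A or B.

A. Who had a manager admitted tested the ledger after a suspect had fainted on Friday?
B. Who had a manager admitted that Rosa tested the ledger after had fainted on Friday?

In B, the wh-phrase is extracted from inside an adjunct island (introduced by "after"), which blocks movement.
In A, the extraction path crosses only that-complement boundaries, which are transparent.
So A is grammatical.

A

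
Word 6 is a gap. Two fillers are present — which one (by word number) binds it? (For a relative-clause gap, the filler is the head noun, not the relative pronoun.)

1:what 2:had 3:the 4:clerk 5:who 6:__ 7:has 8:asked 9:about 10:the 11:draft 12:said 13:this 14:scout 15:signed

The marked gap is inside the relative clause, the subject of "asked".
Its filler is the head noun "clerk" (via "who"), at word 4.
(The other dependency links word 1 to a gap after word 15.)

4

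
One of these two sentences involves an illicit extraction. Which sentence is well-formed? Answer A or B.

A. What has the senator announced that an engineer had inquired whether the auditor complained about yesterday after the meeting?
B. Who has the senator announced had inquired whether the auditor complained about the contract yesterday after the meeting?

In A, the wh-phrase is extracted from inside a wh-island (introduced by "whether"), which blocks movement.
In B, the extraction path crosses only that-complement boundaries, which are transparent.
So B is grammatical.

B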